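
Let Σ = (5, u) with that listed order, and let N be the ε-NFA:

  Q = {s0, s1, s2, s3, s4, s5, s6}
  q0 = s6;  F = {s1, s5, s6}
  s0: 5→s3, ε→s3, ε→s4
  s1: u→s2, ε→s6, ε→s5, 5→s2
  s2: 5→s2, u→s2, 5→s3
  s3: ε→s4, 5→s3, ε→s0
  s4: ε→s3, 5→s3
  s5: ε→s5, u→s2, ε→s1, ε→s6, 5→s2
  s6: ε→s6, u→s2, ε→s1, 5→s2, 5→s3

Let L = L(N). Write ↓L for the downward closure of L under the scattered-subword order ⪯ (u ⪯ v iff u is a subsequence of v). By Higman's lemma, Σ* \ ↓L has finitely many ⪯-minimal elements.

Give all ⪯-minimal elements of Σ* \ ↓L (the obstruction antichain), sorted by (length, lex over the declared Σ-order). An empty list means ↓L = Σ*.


Antichain: [5, u].

|Q|=7, |F|=3, |δ|=25 (12 ε).
min D↑ (2 st, q0=0, F={1}): 0:5→1,u→1 1:5→1,u→1 (ε-aug+det+¬).
'5': N↓-sim [7, 4] end={s0,s2,s3,s4} — reject; 1/1 del acc.
'u': |S_i|=[7, 4] end={s0,s2,s3,s4} ∉↓L; 1/1 del acc.
2 minimals (antichain).


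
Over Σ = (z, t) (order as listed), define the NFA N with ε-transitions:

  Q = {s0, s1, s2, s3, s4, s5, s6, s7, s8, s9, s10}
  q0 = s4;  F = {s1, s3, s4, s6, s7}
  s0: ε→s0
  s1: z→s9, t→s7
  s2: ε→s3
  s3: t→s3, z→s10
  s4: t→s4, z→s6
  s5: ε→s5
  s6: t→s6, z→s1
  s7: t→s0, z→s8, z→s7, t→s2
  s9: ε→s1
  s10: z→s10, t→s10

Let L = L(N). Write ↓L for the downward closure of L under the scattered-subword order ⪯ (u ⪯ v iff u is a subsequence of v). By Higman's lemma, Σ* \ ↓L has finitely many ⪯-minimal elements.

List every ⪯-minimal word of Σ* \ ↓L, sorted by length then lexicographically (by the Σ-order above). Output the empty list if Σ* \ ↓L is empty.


|Q|=11, |F|=5, |δ|=18 (4 ε).
min D↑ (6 st, q0=0, F={5}): 0:z→1,t→0 1:z→2,t→1 2:z→2,t→3 3:z→3,t→4 4:z→5,t→4 5:z→5,t→5 [Hopcroft].
'zzttz': N↓-sim [10, 9, 8, 6, 4, 1] end={s10} ∉↓L; 5/5 del acc.
1 obstructions.

min(Σ*\↓L) = [zzttz].


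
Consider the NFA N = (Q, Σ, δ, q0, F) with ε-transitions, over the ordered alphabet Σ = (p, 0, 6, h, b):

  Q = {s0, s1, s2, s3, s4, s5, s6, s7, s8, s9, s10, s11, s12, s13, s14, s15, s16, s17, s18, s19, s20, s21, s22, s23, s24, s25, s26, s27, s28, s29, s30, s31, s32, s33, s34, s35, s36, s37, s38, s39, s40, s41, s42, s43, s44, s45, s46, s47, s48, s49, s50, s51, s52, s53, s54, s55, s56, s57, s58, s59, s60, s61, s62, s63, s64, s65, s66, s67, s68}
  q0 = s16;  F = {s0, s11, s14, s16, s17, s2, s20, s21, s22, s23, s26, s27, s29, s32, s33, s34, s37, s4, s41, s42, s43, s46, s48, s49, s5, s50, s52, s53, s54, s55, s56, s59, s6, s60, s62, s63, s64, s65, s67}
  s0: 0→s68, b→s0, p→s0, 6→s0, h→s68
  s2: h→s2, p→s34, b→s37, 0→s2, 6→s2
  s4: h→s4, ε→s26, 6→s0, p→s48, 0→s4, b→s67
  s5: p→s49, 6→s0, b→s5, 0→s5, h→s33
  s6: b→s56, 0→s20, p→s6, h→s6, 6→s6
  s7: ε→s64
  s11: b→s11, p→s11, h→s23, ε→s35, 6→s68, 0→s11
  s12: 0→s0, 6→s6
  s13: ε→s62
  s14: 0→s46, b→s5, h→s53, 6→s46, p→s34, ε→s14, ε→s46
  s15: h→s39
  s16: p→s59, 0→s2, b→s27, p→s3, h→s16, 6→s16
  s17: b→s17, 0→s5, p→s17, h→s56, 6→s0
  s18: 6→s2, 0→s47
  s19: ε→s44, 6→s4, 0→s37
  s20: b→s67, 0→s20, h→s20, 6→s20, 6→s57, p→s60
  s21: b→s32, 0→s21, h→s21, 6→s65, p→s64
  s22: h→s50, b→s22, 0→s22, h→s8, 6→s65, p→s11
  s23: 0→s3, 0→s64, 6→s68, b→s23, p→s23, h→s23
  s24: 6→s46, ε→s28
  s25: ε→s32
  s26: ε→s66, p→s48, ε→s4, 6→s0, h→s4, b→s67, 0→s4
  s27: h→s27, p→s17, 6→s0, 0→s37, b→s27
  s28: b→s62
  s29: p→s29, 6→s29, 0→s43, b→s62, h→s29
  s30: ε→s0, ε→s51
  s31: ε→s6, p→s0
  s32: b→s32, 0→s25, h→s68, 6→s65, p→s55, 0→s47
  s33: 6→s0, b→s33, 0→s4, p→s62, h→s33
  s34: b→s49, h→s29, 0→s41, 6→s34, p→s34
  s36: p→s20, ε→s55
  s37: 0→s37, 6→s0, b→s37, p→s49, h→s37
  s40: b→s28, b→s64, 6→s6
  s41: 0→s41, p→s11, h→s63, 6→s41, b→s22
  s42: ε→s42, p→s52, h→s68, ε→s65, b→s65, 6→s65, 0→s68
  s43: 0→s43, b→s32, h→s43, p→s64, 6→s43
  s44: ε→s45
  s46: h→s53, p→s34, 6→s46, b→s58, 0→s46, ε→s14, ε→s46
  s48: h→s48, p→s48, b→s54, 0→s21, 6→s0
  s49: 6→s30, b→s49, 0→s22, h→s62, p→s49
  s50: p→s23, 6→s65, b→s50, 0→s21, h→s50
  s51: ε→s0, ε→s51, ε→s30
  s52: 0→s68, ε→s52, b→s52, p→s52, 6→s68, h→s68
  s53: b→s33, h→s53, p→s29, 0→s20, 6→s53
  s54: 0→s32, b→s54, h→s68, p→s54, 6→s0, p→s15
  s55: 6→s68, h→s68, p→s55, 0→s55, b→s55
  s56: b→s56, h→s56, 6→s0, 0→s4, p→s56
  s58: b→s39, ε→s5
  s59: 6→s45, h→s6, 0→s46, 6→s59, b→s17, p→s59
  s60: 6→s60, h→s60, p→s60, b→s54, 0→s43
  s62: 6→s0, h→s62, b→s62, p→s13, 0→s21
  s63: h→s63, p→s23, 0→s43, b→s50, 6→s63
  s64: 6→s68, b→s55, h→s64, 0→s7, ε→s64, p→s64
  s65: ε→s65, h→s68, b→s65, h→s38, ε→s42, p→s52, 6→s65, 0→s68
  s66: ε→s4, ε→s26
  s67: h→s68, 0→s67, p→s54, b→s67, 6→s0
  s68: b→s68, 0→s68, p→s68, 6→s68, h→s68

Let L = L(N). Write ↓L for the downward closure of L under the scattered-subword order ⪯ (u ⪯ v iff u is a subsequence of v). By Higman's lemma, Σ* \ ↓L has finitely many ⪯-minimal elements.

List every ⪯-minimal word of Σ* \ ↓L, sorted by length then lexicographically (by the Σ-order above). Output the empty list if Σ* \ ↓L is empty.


min(Σ*\↓L) = [b60, b6h, ph0bh, 0p0p6].

|Q|=69, |F|=39, |δ|=253 (30 ε).
min D↑ (37 st, q0=0, F={17}): 0:p→1,0→2,6→0,h→0,b→3 1:p→1,0→4,6→1,h→5,b→6 2:p→7,0→2,6→2,h→2,b→8 3:p→6,0→8,6→9,h→3,b→3 4:p→7,0→4,6→4,h→10,b→11 5:p→5,0→12,6→5,h→5,b→13 6:p→6,0→11,6→9,h→13,b→6 7:p→7,0→14,6→7,h→15,b→16 8:p→16,0→8,6→9,h→8,b→8 9:p→9,0→17,6→9,h→17,b→9 10:p→15,0→12,6→10,h→10,b→18 11:p→16,0→11,6→9,h→18,b→11 12:p→19,0→12,6→12,h→12,b→20 13:p→13,0→21,6→9,h→13,b→13 14:p→22,0→14,6→14,h→23,b→24 15:p→15,0→25,6→15,h→15,b→26 16:p→16,0→24,6→9,h→26,b→16 17:p→17,0→17,6→17,h→17,b→17 18:p→26,0→21,6→9,h→18,b→18 19:p→19,0→25,6→19,h→19,b→27 20:p→27,0→20,6→9,h→17,b→20 21:p→28,0→21,6→9,h→21,b→20 22:p→22,0→22,6→17,h→29,b→22 23:p→29,0→25,6→23,h→23,b→30 24:p→22,0→24,6→31,h→30,b→24 25:p→32,0→25,6→25,h→25,b→33 26:p→26,0→34,6→9,h→26,b→26 27:p→27,0→33,6→9,h→17,b→27 28:p→28,0→34,6→9,h→28,b→27 29:p→29,0→32,6→17,h→29,b→29 30:p→29,0→34,6→31,h→30,b→30 31:p→35,0→17,6→31,h→17,b→31 32:p→32,0→32,6→17,h→32,b→36 33:p→36,0→33,6→31,h→17,b→33 34:p→32,0→34,6→31,h→34,b→33 35:p→35,0→17,6→17,h→17,b→35 36:p→36,0→36,6→17,h→17,b→36.
'b60': |S_i|=[56, 40, 8, 1] end={s68} — reject; 3/3 del acc.
'b6h': run [56, 40, 8, 2] end={s38,s68} — reject; 3/3 single-dels accept.
'ph0bh': N↓-sim [56, 52, 37, 26, 14, 3] end={s38,s39,s68} ∉↓L; 5/5 deletions ∈↓L.
'0p0p6': |S_i|=[56, 49, 35, 22, 9, 1] end={s68} — reject; 5/5 del acc.
4 words, ⪯-incomp.


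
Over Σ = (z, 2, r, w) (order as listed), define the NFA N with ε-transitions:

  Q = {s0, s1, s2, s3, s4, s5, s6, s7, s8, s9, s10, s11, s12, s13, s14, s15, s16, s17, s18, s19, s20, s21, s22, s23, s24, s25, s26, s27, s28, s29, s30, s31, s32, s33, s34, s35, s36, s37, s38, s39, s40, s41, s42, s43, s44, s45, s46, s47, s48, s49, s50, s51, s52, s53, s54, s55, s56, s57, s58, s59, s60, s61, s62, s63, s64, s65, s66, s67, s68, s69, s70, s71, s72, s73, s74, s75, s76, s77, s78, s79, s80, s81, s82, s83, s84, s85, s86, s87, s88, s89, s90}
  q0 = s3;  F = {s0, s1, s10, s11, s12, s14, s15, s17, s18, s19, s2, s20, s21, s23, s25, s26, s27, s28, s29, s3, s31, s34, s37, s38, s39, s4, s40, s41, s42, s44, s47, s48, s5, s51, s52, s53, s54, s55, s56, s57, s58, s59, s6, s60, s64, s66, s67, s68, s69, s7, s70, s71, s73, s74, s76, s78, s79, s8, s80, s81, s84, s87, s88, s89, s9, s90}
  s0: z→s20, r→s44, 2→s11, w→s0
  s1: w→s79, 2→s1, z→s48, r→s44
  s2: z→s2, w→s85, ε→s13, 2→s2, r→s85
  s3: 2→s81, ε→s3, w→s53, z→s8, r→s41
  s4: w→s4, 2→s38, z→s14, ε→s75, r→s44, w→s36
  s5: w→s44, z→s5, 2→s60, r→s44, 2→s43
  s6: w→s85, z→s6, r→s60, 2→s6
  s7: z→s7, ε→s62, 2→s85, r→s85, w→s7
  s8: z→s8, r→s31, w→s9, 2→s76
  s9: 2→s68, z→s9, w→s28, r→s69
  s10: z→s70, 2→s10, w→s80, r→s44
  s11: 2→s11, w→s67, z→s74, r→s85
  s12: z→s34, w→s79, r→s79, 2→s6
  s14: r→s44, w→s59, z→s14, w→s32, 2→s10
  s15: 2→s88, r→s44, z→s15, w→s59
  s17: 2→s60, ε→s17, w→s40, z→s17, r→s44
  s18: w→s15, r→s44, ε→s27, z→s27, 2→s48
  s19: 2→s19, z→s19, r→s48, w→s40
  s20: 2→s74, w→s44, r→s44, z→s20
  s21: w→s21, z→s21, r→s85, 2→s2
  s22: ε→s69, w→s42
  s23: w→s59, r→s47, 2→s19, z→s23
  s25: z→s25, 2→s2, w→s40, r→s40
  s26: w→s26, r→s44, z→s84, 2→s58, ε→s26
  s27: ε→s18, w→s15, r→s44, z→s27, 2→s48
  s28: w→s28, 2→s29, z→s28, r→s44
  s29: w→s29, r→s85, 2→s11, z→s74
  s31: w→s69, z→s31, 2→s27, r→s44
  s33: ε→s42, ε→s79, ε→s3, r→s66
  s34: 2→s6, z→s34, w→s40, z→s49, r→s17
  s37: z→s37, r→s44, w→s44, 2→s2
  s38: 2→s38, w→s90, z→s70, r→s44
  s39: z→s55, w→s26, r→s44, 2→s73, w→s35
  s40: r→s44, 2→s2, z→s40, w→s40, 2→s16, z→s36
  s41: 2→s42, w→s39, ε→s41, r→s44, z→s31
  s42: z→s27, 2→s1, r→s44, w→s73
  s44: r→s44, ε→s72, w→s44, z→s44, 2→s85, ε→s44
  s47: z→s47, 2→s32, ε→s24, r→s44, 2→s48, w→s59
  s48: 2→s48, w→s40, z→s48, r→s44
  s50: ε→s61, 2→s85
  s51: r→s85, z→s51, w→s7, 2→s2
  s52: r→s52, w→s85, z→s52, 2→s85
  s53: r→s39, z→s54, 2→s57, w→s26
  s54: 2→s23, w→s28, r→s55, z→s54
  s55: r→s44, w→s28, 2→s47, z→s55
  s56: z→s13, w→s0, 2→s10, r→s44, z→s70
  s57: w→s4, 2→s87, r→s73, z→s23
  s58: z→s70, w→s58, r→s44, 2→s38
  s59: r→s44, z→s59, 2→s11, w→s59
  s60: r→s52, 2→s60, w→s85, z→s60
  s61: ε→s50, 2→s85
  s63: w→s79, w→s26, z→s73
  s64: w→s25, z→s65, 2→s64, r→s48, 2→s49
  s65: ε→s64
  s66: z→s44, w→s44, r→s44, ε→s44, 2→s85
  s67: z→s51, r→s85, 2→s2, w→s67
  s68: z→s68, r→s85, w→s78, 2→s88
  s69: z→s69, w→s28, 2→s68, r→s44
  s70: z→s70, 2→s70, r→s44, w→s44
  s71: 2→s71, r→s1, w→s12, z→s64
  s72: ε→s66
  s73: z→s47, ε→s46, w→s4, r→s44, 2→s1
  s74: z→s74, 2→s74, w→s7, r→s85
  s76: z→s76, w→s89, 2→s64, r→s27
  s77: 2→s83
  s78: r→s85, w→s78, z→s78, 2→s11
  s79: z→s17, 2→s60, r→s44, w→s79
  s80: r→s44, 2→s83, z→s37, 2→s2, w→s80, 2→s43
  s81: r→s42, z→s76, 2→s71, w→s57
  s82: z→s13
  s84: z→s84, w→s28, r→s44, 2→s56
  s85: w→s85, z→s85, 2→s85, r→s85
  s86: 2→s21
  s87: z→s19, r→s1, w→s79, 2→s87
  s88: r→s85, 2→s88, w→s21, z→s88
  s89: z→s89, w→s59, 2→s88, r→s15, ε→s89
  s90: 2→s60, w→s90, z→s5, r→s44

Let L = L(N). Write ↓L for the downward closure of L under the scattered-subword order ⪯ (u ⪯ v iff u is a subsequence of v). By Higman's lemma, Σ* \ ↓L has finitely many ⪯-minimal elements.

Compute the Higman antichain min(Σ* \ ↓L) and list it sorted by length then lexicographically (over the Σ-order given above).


|Q|=91, |F|=66, |δ|=313 (23 ε).
min D↑ (65 st, q0=0, F={27}): 0:z→1,2→2,r→3,w→4 1:z→1,2→5,r→6,w→7 2:z→5,2→8,r→9,w→10 3:z→6,2→9,r→11,w→12 4:z→13,2→10,r→12,w→14 5:z→5,2→15,r→16,w→17 6:z→6,2→16,r→11,w→18 7:z→7,2→19,r→18,w→20 8:z→15,2→8,r→21,w→22 9:z→16,2→21,r→11,w→23 10:z→24,2→25,r→23,w→26 11:z→11,2→27,r→11,w→11 12:z→28,2→23,r→11,w→14 13:z→13,2→24,r→28,w→20 14:z→29,2→30,r→11,w→14 15:z→15,2→15,r→31,w→32 16:z→16,2→31,r→11,w→33 17:z→17,2→34,r→33,w→35 18:z→18,2→19,r→11,w→20 19:z→19,2→34,r→27,w→36 20:z→20,2→37,r→11,w→20 21:z→31,2→21,r→11,w→38 22:z→39,2→40,r→38,w→38 23:z→41,2→21,r→11,w→26 24:z→24,2→42,r→41,w→35 25:z→42,2→25,r→21,w→38 26:z→43,2→44,r→11,w→26 27:z→27,2→27,r→27,w→27 28:z→28,2→41,r→11,w→20 29:z→29,2→45,r→11,w→20 30:z→46,2→44,r→11,w→30 31:z→31,2→31,r→11,w→47 32:z→32,2→48,r→47,w→47 33:z→33,2→34,r→11,w→35 34:z→34,2→34,r→27,w→49 35:z→35,2→50,r→11,w→35 36:z→36,2→50,r→27,w→36 37:z→51,2→50,r→27,w→37 38:z→52,2→53,r→11,w→38 39:z→39,2→40,r→52,w→47 40:z→40,2→40,r→53,w→27 41:z→41,2→31,r→11,w→35 42:z→42,2→42,r→31,w→47 43:z→43,2→54,r→11,w→35 44:z→46,2→44,r→11,w→55 45:z→46,2→54,r→11,w→56 46:z→46,2→46,r→11,w→11 47:z→47,2→48,r→11,w→47 48:z→48,2→48,r→27,w→27 49:z→49,2→48,r→27,w→49 50:z→51,2→50,r→27,w→57 51:z→51,2→51,r→27,w→58 52:z→52,2→53,r→11,w→47 53:z→53,2→53,r→59,w→27 54:z→46,2→54,r→11,w→60 55:z→61,2→53,r→11,w→55 56:z→62,2→50,r→11,w→56 57:z→63,2→48,r→27,w→57 58:z→58,2→27,r→27,w→58 59:z→59,2→27,r→59,w→27 60:z→64,2→48,r→11,w→60 61:z→61,2→53,r→11,w→11 62:z→62,2→51,r→11,w→11 63:z→63,2→48,r→27,w→58 64:z→64,2→48,r→11,w→11 (ε-aug+det+¬).
'rr2': |S_i|=[81, 61, 5, 1] end={s85} ∉↓L; 3/3 single-dels accept.
'zw2r': |S_i|=[81, 60, 34, 17, 1] end={s85} — reject; 4/4 deletions ∈↓L.
'wwr2': |S_i|=[81, 69, 44, 5, 1] end={s85} rej; 4/4 del acc.
'22w2w': N↓-sim [81, 67, 43, 29, 9, 1] end={s85} rej; 5/5 del acc.
'ww2zw2': run [81, 69, 44, 29, 17, 6, 1] end={s85} — reject; 6/6 del acc.
5 minimals (antichain).

A = [rr2, zw2r, wwr2, 22w2w, ww2zw2].


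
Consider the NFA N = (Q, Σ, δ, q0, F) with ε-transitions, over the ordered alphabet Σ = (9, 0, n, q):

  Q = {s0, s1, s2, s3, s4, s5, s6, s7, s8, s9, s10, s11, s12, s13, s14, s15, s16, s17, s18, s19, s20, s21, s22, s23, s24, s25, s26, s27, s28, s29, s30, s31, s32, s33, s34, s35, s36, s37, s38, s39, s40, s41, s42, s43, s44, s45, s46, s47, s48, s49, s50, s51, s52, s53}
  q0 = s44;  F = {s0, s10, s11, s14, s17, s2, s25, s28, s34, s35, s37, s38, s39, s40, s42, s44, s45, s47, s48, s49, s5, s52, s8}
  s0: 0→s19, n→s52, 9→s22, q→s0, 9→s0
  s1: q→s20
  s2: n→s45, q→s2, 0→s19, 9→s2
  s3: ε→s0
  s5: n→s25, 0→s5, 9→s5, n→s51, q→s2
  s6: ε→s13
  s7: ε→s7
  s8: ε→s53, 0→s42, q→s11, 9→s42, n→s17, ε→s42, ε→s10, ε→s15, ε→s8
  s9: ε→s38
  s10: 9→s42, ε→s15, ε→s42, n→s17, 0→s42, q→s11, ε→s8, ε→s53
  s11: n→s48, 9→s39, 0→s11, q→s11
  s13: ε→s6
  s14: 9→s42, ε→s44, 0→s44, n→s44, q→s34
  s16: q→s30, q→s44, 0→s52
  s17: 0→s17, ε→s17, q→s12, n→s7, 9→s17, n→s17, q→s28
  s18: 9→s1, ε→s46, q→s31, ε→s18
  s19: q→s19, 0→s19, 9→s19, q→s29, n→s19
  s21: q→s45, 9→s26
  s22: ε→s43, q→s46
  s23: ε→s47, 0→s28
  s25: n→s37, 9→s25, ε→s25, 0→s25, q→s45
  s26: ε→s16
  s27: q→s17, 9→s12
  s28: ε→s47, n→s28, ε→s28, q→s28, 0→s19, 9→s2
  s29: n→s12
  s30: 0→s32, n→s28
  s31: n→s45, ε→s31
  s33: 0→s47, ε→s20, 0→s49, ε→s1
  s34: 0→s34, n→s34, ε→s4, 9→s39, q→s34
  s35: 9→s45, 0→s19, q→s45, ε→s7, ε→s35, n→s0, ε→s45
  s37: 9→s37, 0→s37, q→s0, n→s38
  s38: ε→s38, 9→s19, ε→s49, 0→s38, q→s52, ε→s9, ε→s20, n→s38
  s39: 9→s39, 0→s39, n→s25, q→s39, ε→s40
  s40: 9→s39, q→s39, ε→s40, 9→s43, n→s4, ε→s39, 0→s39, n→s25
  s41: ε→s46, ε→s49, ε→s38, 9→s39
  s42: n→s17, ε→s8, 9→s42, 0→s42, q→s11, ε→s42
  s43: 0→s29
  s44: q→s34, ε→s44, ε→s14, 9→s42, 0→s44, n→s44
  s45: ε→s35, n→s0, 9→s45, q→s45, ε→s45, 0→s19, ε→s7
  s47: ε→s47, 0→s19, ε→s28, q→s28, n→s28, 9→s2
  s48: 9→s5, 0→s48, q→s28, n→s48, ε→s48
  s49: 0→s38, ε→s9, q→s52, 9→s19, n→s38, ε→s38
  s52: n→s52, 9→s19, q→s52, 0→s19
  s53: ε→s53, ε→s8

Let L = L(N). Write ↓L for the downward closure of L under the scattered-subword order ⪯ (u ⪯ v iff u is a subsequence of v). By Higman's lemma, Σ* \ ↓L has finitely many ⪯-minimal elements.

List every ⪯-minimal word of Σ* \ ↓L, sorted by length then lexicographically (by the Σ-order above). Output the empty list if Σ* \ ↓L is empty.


Antichain: [9nq0, q9nnn9].

|Q|=54, |F|=23, |δ|=178 (55 ε).
min D↑ (17 st, q0=0, F={10}): 0:9→1,0→0,n→0,q→2 1:9→1,0→1,n→3,q→4 2:9→5,0→2,n→2,q→2 3:9→3,0→3,n→3,q→6 4:9→5,0→4,n→7,q→4 5:9→5,0→5,n→8,q→5 6:9→9,0→10,n→6,q→6 7:9→11,0→7,n→7,q→6 8:9→8,0→8,n→12,q→13 9:9→9,0→10,n→13,q→9 10:9→10,0→10,n→10,q→10 11:9→11,0→11,n→8,q→9 12:9→12,0→12,n→14,q→15 13:9→13,0→10,n→15,q→13 14:9→10,0→14,n→14,q→16 15:9→15,0→10,n→16,q→15 16:9→10,0→10,n→16,q→16 [Hopcroft].
'9nq0': run [36, 33, 25, 14, 3] end={s12,s19,s29} — reject; 4/4 deletions ∈↓L.
'q9nnn9': run [36, 28, 23, 19, 13, 8, 3] end={s12,s19,s29} rej; 6/6 del acc.
2 obstructions.


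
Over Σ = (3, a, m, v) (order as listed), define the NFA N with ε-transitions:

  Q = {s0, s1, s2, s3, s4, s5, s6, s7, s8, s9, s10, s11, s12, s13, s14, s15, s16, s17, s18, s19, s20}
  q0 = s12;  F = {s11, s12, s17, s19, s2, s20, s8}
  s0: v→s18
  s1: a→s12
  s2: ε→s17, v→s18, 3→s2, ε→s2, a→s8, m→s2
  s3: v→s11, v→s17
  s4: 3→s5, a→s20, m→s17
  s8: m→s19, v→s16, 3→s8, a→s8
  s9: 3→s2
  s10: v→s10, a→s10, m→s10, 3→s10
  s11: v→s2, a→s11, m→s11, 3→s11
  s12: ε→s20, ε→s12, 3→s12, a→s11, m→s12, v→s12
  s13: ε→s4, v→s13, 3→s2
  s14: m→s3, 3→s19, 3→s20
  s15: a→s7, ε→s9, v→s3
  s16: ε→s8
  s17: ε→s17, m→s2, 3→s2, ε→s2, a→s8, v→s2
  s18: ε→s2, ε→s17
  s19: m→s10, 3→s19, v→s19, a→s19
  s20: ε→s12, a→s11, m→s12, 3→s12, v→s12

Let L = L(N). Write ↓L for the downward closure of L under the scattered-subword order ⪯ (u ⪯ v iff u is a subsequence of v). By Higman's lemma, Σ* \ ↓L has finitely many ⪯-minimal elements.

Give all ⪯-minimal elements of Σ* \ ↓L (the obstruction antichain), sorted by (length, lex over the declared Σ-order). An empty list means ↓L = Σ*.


|Q|=21, |F|=7, |δ|=59 (12 ε).
min D↑ (6 st, q0=0, F={5}): 0:3→0,a→1,m→0,v→0 1:3→1,a→1,m→1,v→2 2:3→2,a→3,m→2,v→2 3:3→3,a→3,m→4,v→3 4:3→4,a→4,m→5,v→4 5:3→5,a→5,m→5,v→5 (ε-aug+det+¬).
'avamm': |S_i|=[10, 8, 7, 4, 2, 1] end={s10} — reject; 5/5 del acc.
1 words, ⪯-incomp.

min(Σ*\↓L) = [avamm].


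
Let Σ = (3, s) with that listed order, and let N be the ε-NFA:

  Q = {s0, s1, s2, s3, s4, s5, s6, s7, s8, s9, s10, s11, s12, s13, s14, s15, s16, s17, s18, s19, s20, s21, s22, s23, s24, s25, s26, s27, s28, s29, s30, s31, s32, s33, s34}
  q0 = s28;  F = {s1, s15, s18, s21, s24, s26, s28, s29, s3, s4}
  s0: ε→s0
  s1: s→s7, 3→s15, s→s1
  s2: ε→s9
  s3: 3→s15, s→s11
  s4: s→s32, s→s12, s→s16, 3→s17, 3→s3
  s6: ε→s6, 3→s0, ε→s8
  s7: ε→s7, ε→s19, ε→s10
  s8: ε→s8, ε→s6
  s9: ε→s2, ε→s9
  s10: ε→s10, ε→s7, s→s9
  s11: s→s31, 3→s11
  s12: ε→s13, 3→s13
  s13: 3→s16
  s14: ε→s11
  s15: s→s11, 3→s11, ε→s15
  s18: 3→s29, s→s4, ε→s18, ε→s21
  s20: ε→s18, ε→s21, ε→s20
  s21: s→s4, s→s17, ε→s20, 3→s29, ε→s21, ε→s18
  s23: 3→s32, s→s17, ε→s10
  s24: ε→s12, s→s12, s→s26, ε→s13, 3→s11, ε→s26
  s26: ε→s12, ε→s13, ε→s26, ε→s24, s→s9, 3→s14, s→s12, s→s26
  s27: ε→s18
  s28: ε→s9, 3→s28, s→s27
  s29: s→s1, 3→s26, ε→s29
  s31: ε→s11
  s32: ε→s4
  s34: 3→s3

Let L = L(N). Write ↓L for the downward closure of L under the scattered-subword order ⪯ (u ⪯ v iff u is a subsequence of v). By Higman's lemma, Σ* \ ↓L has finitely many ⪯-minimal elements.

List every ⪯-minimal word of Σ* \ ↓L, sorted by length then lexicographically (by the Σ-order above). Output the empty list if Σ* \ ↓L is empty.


|Q|=35, |F|=10, |δ|=74 (37 ε).
min D↑ (9 st, q0=0, F={7}): 0:3→0,s→1 1:3→2,s→3 2:3→4,s→5 3:3→6,s→3 4:3→7,s→4 5:3→8,s→5 6:3→8,s→7 7:3→7,s→7 8:3→7,s→7.
's333': |S_i|=[25, 24, 18, 11, 5] end={s11,s13,s14,s16,s31} rej; 4/4 del acc.
'ss3s': run [25, 24, 19, 8, 2] end={s11,s31} ∉↓L; 4/4 single-dels accept.
2 obstructions.

A = [s333, ss3s].


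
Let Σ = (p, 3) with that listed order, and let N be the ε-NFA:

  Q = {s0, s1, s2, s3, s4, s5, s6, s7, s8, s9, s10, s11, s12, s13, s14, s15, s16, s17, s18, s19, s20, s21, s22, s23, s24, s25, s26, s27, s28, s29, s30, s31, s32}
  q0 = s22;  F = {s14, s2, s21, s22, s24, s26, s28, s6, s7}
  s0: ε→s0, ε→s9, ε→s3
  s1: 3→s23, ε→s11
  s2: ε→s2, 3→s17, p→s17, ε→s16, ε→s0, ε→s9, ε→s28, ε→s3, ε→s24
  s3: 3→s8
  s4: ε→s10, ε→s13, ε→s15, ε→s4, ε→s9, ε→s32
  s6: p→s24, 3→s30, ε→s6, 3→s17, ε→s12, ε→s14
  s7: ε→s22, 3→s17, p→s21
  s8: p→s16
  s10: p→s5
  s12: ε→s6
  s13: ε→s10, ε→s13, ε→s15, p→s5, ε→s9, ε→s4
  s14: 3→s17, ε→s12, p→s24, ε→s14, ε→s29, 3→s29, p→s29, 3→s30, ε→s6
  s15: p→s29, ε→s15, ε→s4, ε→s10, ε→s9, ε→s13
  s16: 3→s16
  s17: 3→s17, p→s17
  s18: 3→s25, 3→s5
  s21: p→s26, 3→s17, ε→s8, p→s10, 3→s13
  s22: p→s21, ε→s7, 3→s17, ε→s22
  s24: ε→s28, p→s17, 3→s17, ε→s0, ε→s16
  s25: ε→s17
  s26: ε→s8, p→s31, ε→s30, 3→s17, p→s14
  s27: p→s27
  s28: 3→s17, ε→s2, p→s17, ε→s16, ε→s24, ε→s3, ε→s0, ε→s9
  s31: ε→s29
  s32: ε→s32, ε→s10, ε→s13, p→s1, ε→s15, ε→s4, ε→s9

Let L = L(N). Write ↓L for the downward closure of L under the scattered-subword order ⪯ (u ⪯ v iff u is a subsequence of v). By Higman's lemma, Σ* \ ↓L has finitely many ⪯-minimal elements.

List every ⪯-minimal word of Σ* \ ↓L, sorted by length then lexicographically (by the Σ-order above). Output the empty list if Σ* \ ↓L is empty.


|Q|=33, |F|=9, |δ|=96 (58 ε).
min D↑ (6 st, q0=0, F={2}): 0:p→1,3→2 1:p→3,3→2 2:p→2,3→2 3:p→4,3→2 4:p→5,3→2 5:p→2,3→2.
'3': |S_i|=[28, 15] end={s1,s10,s11,s13,s15,s16,s17,s23,s29,s30,s32,s4,…} — reject; 1/1 single-dels accept.
'ppppp': N↓-sim [28, 26, 21, 16, 10, 2] end={s16,s17} — reject; 5/5 single-dels accept.
2 words, ⪯-incomp.

A = [3, ppppp].


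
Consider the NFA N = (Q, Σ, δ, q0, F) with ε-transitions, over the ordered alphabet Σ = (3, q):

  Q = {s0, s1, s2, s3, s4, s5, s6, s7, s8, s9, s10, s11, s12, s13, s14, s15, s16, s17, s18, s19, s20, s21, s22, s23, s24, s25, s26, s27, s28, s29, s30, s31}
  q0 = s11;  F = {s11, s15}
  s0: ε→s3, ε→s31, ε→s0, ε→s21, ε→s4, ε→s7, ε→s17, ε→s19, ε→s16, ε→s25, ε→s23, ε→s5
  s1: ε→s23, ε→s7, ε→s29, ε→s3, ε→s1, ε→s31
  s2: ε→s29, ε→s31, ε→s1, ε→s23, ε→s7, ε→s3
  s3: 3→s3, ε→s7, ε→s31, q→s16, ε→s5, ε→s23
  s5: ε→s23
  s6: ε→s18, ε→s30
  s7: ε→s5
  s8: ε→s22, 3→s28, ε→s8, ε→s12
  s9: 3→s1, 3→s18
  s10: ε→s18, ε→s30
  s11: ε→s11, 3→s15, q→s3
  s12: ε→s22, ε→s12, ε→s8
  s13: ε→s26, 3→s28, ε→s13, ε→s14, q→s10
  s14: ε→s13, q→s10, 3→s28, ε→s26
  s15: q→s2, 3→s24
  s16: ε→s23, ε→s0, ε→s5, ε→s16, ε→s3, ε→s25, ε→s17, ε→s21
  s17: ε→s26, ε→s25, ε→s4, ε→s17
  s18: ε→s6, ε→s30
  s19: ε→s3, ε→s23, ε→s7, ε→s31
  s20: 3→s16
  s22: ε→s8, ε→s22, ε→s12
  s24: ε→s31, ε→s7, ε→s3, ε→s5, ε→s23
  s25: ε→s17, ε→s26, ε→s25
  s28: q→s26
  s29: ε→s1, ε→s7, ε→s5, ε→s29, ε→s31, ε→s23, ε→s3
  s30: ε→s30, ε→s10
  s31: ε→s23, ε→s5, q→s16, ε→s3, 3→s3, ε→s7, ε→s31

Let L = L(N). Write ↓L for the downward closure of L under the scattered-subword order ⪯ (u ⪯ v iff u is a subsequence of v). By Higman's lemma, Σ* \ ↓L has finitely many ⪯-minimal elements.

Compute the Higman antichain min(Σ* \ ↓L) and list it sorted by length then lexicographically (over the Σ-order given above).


A = [q, 33].

|Q|=32, |F|=2, |δ|=106 (89 ε).
min D↑ (3 st, q0=0, F={2}): 0:3→1,q→2 1:3→2,q→2 2:3→2,q→2 [Hopcroft].
'q': run [19, 16] end={s0,s1,s16,s17,s19,s2,s21,s23,s25,s26,s29,s3,…} ∉↓L; 1/1 del acc.
'33': |S_i|=[19, 18, 14] end={s0,s16,s17,s19,s21,s23,s24,s25,s26,s3,s31,s4,…} rej; 2/2 del acc.
2 words, ⪯-incomp.


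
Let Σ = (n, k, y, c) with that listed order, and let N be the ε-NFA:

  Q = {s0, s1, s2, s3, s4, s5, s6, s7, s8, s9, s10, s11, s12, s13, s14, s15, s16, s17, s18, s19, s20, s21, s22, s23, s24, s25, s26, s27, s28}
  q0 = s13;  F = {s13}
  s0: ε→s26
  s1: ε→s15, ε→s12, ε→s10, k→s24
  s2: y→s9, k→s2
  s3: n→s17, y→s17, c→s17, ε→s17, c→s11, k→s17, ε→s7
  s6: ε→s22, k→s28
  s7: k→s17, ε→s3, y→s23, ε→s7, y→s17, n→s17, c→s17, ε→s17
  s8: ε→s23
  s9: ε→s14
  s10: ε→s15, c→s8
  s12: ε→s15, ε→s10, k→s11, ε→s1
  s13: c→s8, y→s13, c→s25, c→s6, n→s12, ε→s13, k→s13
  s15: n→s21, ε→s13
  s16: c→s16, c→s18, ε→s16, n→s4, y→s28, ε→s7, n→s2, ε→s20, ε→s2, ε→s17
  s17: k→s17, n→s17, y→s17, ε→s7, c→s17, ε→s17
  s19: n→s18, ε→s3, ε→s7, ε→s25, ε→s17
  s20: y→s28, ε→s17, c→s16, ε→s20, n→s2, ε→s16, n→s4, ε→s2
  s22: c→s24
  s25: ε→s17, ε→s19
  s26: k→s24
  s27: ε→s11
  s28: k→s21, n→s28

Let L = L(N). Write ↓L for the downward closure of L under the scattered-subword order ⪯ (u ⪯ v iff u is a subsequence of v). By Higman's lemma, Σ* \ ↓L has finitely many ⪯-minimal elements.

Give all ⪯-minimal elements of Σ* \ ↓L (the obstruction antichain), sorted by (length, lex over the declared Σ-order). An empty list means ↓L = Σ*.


A = [c].

|Q|=29, |F|=1, |δ|=77 (36 ε).
min D↑ (2 st, q0=0, F={1}): 0:n→0,k→0,y→0,c→1 1:n→1,k→1,y→1,c→1 [Hopcroft].
'c': N↓-sim [19, 14] end={s11,s17,s18,s19,s21,s22,s23,s24,s25,s28,s3,s6,…} ∉↓L; 1/1 del acc.
1 obstructions.


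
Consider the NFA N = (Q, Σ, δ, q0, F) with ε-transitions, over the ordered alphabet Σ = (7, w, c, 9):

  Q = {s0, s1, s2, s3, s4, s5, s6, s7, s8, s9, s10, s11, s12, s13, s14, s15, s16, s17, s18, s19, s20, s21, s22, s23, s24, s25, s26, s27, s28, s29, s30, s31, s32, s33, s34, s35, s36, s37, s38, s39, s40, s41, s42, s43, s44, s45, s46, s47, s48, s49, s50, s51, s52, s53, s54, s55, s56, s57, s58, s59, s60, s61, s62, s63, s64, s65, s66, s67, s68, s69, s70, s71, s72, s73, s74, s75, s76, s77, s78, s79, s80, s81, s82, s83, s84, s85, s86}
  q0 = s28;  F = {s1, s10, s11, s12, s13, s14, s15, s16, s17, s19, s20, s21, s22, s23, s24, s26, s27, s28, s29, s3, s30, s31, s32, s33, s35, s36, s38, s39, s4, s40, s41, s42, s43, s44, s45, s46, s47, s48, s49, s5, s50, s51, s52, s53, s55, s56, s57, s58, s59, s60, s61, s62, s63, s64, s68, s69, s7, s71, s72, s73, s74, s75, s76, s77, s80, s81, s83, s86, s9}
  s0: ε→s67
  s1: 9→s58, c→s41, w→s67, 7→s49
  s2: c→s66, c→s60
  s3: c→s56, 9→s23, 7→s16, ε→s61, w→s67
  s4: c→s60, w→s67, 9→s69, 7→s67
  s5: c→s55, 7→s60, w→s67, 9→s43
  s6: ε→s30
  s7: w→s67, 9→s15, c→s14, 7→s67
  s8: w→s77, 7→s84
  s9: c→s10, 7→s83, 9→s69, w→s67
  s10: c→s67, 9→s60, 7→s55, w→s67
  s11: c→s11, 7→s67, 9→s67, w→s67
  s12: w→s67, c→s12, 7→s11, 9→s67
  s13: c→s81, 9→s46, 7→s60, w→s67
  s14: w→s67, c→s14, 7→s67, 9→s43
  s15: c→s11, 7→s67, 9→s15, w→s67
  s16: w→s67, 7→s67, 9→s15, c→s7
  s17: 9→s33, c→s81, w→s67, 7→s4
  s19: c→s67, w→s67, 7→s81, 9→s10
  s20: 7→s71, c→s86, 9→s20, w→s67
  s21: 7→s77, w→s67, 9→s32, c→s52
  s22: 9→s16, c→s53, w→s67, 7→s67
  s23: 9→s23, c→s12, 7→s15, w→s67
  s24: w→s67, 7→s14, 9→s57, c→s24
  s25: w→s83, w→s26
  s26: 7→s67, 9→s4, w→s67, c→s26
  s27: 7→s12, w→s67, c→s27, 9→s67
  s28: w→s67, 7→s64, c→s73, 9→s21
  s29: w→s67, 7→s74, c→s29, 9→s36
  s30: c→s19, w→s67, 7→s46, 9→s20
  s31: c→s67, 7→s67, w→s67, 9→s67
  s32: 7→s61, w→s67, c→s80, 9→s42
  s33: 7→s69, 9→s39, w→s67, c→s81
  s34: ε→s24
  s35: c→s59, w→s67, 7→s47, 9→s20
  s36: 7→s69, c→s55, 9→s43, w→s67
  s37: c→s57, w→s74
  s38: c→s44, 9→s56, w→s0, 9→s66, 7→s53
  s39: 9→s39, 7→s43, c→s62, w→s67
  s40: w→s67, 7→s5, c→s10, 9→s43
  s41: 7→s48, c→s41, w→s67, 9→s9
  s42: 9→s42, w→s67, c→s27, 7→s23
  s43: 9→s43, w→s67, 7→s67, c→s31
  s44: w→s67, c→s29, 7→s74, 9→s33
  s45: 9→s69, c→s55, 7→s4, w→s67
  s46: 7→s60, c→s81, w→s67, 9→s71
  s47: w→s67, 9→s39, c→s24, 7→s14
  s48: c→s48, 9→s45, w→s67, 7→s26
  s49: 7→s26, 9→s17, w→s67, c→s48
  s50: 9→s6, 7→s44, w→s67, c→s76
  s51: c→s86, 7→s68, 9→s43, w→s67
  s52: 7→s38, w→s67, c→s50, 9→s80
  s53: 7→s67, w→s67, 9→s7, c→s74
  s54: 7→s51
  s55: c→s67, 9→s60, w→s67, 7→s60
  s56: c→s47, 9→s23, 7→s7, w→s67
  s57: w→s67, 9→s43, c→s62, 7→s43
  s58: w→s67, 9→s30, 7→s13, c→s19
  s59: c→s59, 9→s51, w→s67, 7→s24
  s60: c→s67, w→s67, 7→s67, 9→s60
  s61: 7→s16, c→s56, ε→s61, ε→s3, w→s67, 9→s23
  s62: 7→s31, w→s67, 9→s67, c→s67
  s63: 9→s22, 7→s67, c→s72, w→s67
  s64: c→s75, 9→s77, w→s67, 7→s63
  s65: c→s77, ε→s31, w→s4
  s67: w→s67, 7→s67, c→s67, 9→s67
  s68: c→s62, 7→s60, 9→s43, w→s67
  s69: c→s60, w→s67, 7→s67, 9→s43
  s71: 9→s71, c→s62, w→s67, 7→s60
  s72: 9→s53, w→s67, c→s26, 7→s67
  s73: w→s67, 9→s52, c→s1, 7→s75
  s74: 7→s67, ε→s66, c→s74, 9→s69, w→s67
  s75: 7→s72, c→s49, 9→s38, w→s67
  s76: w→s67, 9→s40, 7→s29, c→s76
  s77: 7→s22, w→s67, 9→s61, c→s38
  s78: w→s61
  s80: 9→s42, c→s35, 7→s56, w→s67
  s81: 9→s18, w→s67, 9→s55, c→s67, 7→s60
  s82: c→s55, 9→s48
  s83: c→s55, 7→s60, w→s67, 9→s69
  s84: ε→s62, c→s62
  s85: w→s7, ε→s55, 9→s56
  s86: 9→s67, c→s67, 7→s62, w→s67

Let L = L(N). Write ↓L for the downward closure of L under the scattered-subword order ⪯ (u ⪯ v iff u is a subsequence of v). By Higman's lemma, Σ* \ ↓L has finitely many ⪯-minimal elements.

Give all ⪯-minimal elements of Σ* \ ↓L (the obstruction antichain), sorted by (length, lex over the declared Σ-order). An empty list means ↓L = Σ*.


A = [w, 777, cc9cc, 999c9, ccc997, cc977c].

|Q|=87, |F|=69, |δ|=309 (10 ε).
min D↑ (69 st, q0=0, F={2}): 0:7→1,w→2,c→3,9→4 1:7→5,w→2,c→6,9→7 2:7→2,w→2,c→2,9→2 3:7→6,w→2,c→8,9→9 4:7→7,w→2,c→9,9→10 5:7→2,w→2,c→11,9→12 6:7→11,w→2,c→13,9→14 7:7→12,w→2,c→14,9→15 8:7→13,w→2,c→16,9→17 9:7→14,w→2,c→18,9→19 10:7→15,w→2,c→19,9→20 11:7→2,w→2,c→21,9→22 12:7→2,w→2,c→22,9→23 13:7→21,w→2,c→24,9→25 14:7→22,w→2,c→26,9→27 15:7→23,w→2,c→27,9→28 16:7→24,w→2,c→16,9→29 17:7→30,w→2,c→31,9→32 18:7→26,w→2,c→33,9→32 19:7→27,w→2,c→34,9→20 20:7→28,w→2,c→35,9→20 21:7→2,w→2,c→21,9→36 22:7→2,w→2,c→37,9→38 23:7→2,w→2,c→38,9→39 24:7→21,w→2,c→24,9→40 25:7→36,w→2,c→41,9→42 26:7→37,w→2,c→43,9→42 27:7→38,w→2,c→44,9→28 28:7→39,w→2,c→45,9→28 29:7→46,w→2,c→47,9→48 30:7→49,w→2,c→41,9→50 31:7→41,w→2,c→2,9→47 32:7→50,w→2,c→31,9→51 33:7→43,w→2,c→33,9→52 34:7→44,w→2,c→53,9→51 35:7→45,w→2,c→35,9→2 36:7→2,w→2,c→49,9→48 37:7→2,w→2,c→37,9→48 38:7→2,w→2,c→54,9→39 39:7→2,w→2,c→55,9→39 40:7→36,w→2,c→56,9→48 41:7→49,w→2,c→2,9→56 42:7→48,w→2,c→41,9→57 43:7→37,w→2,c→43,9→58 44:7→54,w→2,c→59,9→57 45:7→55,w→2,c→45,9→2 46:7→49,w→2,c→56,9→48 47:7→56,w→2,c→2,9→49 48:7→2,w→2,c→49,9→60 49:7→2,w→2,c→2,9→49 50:7→49,w→2,c→41,9→61 51:7→61,w→2,c→62,9→51 52:7→63,w→2,c→47,9→60 53:7→59,w→2,c→53,9→64 54:7→2,w→2,c→54,9→60 55:7→2,w→2,c→55,9→2 56:7→49,w→2,c→2,9→49 57:7→60,w→2,c→65,9→57 58:7→48,w→2,c→56,9→60 59:7→54,w→2,c→59,9→66 60:7→2,w→2,c→67,9→60 61:7→49,w→2,c→65,9→61 62:7→65,w→2,c→2,9→2 63:7→49,w→2,c→56,9→60 64:7→68,w→2,c→62,9→60 65:7→67,w→2,c→2,9→2 66:7→60,w→2,c→65,9→60 67:7→2,w→2,c→2,9→2 68:7→49,w→2,c→65,9→60 (ε-aug+det+¬).
'w': run [74, 2] end={s0,s67} — reject; 1/1 deletions ∈↓L.
'777': |S_i|=[74, 50, 18, 1] end={s67} ∉↓L; 3/3 single-dels accept.
'cc9cc': run [74, 64, 51, 32, 10, 1] end={s67} — reject; 5/5 deletions ∈↓L.
'999c9': N↓-sim [74, 63, 44, 21, 7, 1] end={s67} — reject; 5/5 del acc.
'ccc997': N↓-sim [74, 64, 51, 35, 20, 5, 1] end={s67} — reject; 6/6 deletions ∈↓L.
'cc977c': run [74, 64, 51, 32, 16, 3, 1] end={s67} ∉↓L; 6/6 del acc.
6 minimals (antichain).


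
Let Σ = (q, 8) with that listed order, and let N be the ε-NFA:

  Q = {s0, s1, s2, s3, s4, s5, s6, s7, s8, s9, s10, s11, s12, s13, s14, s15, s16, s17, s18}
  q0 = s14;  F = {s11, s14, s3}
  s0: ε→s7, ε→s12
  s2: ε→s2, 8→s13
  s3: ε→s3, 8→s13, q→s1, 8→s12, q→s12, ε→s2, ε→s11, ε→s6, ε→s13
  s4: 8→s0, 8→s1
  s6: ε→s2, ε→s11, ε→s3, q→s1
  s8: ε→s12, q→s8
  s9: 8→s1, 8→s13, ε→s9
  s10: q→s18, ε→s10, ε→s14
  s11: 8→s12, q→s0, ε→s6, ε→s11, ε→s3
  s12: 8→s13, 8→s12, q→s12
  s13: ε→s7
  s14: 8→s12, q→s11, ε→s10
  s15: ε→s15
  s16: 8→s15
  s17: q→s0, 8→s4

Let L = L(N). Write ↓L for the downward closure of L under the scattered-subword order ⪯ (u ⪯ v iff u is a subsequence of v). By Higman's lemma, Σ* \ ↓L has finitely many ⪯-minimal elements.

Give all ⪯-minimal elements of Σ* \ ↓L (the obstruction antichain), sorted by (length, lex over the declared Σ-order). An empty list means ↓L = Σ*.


|Q|=19, |F|=3, |δ|=43 (21 ε).
min D↑ (3 st, q0=0, F={2}): 0:q→1,8→2 1:q→2,8→2 2:q→2,8→2 (ε-aug+det+¬).
'8': run [12, 3] end={s12,s13,s7} rej; 1/1 single-dels accept.
'qq': |S_i|=[12, 10, 5] end={s0,s1,s12,s13,s7} ∉↓L; 2/2 single-dels accept.
2 words, ⪯-incomp.

Antichain: [8, qq].


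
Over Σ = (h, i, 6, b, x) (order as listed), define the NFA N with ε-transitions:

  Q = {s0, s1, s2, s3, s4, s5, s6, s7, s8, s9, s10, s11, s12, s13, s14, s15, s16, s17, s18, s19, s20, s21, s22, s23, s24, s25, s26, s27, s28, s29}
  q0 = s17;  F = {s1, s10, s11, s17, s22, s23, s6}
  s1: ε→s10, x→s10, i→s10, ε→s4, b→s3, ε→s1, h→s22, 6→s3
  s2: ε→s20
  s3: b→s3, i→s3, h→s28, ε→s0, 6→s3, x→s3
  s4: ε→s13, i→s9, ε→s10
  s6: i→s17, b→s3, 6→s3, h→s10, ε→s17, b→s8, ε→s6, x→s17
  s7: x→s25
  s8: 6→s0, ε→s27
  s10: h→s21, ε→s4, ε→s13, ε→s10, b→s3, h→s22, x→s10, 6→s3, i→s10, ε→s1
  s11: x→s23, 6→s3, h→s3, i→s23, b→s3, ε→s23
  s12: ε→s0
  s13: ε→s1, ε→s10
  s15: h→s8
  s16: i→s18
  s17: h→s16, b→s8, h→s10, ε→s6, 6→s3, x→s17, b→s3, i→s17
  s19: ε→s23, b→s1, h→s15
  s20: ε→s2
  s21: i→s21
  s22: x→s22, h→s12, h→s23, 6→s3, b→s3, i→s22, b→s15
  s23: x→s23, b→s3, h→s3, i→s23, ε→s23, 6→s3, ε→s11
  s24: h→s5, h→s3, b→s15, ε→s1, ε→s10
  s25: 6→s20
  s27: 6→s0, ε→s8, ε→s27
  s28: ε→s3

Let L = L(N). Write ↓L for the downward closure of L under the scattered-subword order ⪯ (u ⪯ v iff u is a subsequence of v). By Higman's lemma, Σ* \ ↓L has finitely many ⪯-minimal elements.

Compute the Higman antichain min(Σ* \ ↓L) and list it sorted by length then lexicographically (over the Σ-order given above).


A = [6, b, hhhh].

|Q|=30, |F|=7, |δ|=87 (28 ε).
min D↑ (5 st, q0=0, F={2}): 0:h→1,i→0,6→2,b→2,x→0 1:h→3,i→1,6→2,b→2,x→1 2:h→2,i→2,6→2,b→2,x→2 3:h→4,i→3,6→2,b→2,x→3 4:h→2,i→4,6→2,b→2,x→4.
'6': N↓-sim [20, 3] end={s0,s28,s3} — reject; 1/1 deletions ∈↓L.
'b': N↓-sim [20, 6] end={s0,s15,s27,s28,s3,s8} ∉↓L; 1/1 single-dels accept.
'hhhh': N↓-sim [20, 18, 11, 8, 3] end={s0,s28,s3} rej; 4/4 del acc.
3 minimals (antichain).


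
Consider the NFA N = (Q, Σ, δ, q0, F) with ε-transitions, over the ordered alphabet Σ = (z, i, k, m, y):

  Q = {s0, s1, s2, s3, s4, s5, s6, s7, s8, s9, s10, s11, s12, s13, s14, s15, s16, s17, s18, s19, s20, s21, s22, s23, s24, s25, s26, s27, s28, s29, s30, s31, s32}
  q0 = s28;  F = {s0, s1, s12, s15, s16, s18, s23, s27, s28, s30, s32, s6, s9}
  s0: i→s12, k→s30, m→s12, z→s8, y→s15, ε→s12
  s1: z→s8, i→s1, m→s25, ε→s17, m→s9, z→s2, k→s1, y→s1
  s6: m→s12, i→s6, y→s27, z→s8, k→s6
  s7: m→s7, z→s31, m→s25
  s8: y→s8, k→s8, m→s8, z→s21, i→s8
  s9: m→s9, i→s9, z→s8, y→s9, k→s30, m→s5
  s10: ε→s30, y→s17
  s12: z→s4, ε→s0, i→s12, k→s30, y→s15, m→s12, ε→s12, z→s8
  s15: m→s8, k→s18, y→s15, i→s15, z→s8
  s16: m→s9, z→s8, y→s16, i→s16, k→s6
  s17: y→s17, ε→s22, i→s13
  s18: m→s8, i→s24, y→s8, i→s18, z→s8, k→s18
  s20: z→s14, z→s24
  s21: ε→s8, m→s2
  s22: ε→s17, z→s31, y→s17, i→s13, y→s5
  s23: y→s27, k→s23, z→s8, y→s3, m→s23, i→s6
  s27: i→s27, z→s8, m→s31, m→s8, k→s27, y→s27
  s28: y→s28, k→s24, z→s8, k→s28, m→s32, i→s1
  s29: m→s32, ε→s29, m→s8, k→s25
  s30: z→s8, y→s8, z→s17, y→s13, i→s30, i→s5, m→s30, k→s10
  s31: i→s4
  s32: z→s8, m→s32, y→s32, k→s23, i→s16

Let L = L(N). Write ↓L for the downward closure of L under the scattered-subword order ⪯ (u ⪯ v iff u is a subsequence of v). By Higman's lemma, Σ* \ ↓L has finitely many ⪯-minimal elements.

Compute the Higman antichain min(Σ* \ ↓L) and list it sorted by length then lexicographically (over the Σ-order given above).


A = [z, imky, mkym].

|Q|=33, |F|=13, |δ|=107 (9 ε).
min D↑ (13 st, q0=0, F={1}): 0:z→1,i→2,k→0,m→3,y→0 1:z→1,i→1,k→1,m→1,y→1 2:z→1,i→2,k→2,m→4,y→2 3:z→1,i→5,k→6,m→3,y→3 4:z→1,i→4,k→7,m→4,y→4 5:z→1,i→5,k→8,m→4,y→5 6:z→1,i→8,k→6,m→6,y→9 7:z→1,i→7,k→7,m→7,y→1 8:z→1,i→8,k→8,m→10,y→9 9:z→1,i→9,k→9,m→1,y→9 10:z→1,i→10,k→7,m→10,y→11 11:z→1,i→11,k→12,m→1,y→11 12:z→1,i→12,k→12,m→1,y→1 [Hopcroft].
'z': N↓-sim [26, 9] end={s13,s17,s2,s21,s22,s31,s4,s5,s8} rej; 1/1 single-dels accept.
'imky': run [26, 22, 18, 13, 9] end={s13,s17,s2,s21,s22,s31,s4,s5,s8} rej; 4/4 single-dels accept.
'mkym': N↓-sim [26, 24, 20, 14, 5] end={s2,s21,s31,s4,s8} rej; 4/4 single-dels accept.
3 minimals (antichain).


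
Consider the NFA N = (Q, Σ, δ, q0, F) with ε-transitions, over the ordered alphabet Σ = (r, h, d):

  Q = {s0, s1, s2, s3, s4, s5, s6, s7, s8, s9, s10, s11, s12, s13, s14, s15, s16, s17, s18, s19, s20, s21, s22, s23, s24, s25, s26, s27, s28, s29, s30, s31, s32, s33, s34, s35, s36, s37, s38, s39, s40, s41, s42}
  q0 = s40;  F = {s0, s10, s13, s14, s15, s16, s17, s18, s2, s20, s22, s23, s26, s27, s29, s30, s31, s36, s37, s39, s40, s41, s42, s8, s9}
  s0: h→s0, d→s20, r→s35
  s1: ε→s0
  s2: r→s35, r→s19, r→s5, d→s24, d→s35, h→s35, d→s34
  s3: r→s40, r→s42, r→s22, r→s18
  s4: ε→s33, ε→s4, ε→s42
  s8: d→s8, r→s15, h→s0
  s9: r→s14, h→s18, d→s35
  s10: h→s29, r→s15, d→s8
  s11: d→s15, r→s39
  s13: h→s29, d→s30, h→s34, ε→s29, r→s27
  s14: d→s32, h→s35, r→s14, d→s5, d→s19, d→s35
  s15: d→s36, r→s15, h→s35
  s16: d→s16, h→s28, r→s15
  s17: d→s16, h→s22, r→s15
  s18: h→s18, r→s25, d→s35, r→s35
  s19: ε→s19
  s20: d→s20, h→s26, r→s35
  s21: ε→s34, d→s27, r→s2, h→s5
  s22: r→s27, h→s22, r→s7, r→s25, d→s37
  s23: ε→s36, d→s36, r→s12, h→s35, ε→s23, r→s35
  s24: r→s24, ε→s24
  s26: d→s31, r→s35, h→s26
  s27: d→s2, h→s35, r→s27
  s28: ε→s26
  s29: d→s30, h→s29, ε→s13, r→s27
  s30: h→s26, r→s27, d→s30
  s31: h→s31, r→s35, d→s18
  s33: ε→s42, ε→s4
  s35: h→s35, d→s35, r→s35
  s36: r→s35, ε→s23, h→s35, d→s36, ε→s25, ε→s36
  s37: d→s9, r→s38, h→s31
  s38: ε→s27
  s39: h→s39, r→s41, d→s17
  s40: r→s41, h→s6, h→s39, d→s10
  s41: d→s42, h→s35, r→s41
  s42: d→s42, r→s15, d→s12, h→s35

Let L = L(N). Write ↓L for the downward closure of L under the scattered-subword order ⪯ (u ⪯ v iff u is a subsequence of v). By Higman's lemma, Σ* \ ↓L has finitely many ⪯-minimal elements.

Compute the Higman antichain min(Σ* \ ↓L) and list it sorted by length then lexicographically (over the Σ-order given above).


|Q|=43, |F|=25, |δ|=120 (18 ε).
min D↑ (24 st, q0=0, F={4}): 0:r→1,h→2,d→3 1:r→1,h→4,d→5 2:r→1,h→2,d→6 3:r→7,h→8,d→9 4:r→4,h→4,d→4 5:r→7,h→4,d→5 6:r→7,h→10,d→11 7:r→7,h→4,d→12 8:r→13,h→8,d→14 9:r→7,h→15,d→9 10:r→13,h→10,d→16 11:r→7,h→17,d→11 12:r→4,h→4,d→12 13:r→13,h→4,d→18 14:r→13,h→17,d→14 15:r→4,h→15,d→19 16:r→13,h→20,d→21 17:r→4,h→17,d→20 18:r→4,h→4,d→4 19:r→4,h→17,d→19 20:r→4,h→20,d→22 21:r→23,h→22,d→4 22:r→4,h→22,d→4 23:r→23,h→4,d→4 (ε-aug+det+¬).
'rh': run [37, 18, 1] end={s35} ∉↓L; 2/2 single-dels accept.
'drdr': N↓-sim [37, 33, 16, 11, 5] end={s12,s19,s24,s35,s5} ∉↓L; 4/4 deletions ∈↓L.
'ddhr': |S_i|=[37, 33, 27, 8, 2] end={s25,s35} ∉↓L; 4/4 del acc.
'dhrdd': |S_i|=[37, 33, 24, 12, 7, 3] end={s24,s34,s35} — reject; 5/5 single-dels accept.
'hdhddd': N↓-sim [37, 34, 28, 19, 15, 11, 6] end={s19,s24,s32,s34,s35,s5} ∉↓L; 6/6 single-dels accept.
5 obstructions.

A = [rh, drdr, ddhr, dhrdd, hdhddd].
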